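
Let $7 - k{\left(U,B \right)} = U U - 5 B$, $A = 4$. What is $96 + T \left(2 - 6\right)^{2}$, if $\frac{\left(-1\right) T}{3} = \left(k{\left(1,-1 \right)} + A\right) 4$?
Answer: $-864$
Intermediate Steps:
$k{\left(U,B \right)} = 7 - U^{2} + 5 B$ ($k{\left(U,B \right)} = 7 - \left(U U - 5 B\right) = 7 - \left(U^{2} - 5 B\right) = 7 + \left(- U^{2} + 5 B\right) = 7 - U^{2} + 5 B$)
$T = -60$ ($T = - 3 \left(\left(7 - 1^{2} + 5 \left(-1\right)\right) + 4\right) 4 = - 3 \left(\left(7 - 1 - 5\right) + 4\right) 4 = - 3 \left(1 + 4\right) 4 = - 3 \cdot 5 \cdot 4 = \left(-3\right) 20 = -60$)
$96 + T \left(2 - 6\right)^{2} = 96 - 60 \left(2 - 6\right)^{2} = 96 - 60 \left(-4\right)^{2} = 96 - 960 = -864$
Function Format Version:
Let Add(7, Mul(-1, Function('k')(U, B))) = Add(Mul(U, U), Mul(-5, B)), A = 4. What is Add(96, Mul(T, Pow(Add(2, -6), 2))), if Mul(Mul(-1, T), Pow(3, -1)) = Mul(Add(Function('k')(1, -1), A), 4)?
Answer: -864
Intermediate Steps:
Function('k')(U, B) = Add(7, Mul(-1, Pow(U, 2)), Mul(5, B)) (Function('k')(U, B) = Add(7, Mul(-1, Add(Mul(U, U), Mul(-5, B)))) = Add(7, Mul(-1, Add(Pow(U, 2), Mul(-5, B)))) = Add(7, Add(Mul(-1, Pow(U, 2)), Mul(5, B))) = Add(7, Mul(-1, Pow(U, 2)), Mul(5, B)))
T = -60 (T = Mul(-3, Mul(Add(Add(7, Mul(-1, Pow(1, 2)), Mul(5, -1)), 4), 4)) = Mul(-3, Mul(Add(Add(7, Mul(-1, 1), -5), 4), 4)) = Mul(-3, Mul(Add(Add(7, -1, -5), 4), 4)) = Mul(-3, Mul(Add(1, 4), 4)) = Mul(-3, Mul(5, 4)) = Mul(-3, 20) = -60)
Add(96, Mul(T, Pow(Add(2, -6), 2))) = Add(96, Mul(-60, Pow(Add(2, -6), 2))) = Add(96, Mul(-60, Pow(-4, 2))) = Add(96, Mul(-60, 16)) = Add(96, -960) = -864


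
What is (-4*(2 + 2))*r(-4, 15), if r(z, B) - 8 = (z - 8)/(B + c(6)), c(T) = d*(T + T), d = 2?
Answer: -1600/13 ≈ -123.08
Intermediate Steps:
c(T) = 4*T (c(T) = 2*(T + T) = 2*(2*T) = 4*T)
r(z, B) = 8 + (-8 + z)/(24 + B) (r(z, B) = 8 + (z - 8)/(B + 4*6) = 8 + (-8 + z)/(B + 24) = 8 + (-8 + z)/(24 + B))
(-4*(2 + 2))*r(-4, 15) = (-4*(2 + 2))*((184 - 4 + 8*15)/(24 + 15)) = (-4*4)*((184 - 4 + 120)/39) = -16*300/39 = -16*100/13 = -1600/13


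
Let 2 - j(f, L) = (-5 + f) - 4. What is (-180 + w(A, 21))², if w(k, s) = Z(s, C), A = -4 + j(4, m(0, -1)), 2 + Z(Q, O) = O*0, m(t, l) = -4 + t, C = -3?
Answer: 33124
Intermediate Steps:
Z(Q, O) = -2 (Z(Q, O) = -2 + O*0 = -2 + 0 = -2)
j(f, L) = 11 - f (j(f, L) = 2 - ((-5 + f) - 4) = 2 - (-9 + f) = 2 + (9 - f) = 11 - f)
A = 3 (A = -4 + (11 - 1*4) = -4 + (11 - 4) = -4 + 7 = 3)
w(k, s) = -2
(-180 + w(A, 21))² = (-180 - 2)² = (-182)² = 33124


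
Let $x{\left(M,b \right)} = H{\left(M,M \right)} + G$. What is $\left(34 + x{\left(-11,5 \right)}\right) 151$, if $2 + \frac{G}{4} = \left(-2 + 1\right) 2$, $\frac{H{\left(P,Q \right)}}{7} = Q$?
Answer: $-8909$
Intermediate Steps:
$H{\left(P,Q \right)} = 7 Q$
$G = -16$ ($G = -8 + 4 \left(-2 + 1\right) 2 = -8 + 4 \left(\left(-1\right) 2\right) = -8 + 4 \left(-2\right) = -8 - 8 = -16$)
$x{\left(M,b \right)} = -16 + 7 M$ ($x{\left(M,b \right)} = 7 M - 16 = -16 + 7 M$)
$\left(34 + x{\left(-11,5 \right)}\right) 151 = \left(34 + \left(-16 + 7 \left(-11\right)\right)\right) 151 = \left(34 - 93\right) 151 = \left(-59\right) 151 = -8909$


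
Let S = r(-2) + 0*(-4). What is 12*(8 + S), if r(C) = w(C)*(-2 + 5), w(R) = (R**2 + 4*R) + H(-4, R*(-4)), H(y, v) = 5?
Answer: 132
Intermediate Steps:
w(R) = 5 + R**2 + 4*R (w(R) = (R**2 + 4*R) + 5 = 5 + R**2 + 4*R)
r(C) = 15 + 3*C**2 + 12*C (r(C) = (5 + C**2 + 4*C)*(-2 + 5) = (5 + C**2 + 4*C)*3 = 15 + 3*C**2 + 12*C)
S = 3 (S = (15 + 3*(-2)**2 + 12*(-2)) + 0*(-4) = (15 + 3*4 - 24) + 0 = (15 + 12 - 24) + 0 = 3 + 0 = 3)
12*(8 + S) = 12*(8 + 3) = 12*11 = 132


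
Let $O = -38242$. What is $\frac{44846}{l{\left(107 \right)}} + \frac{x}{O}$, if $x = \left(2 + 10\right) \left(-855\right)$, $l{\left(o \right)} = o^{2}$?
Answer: $\frac{916233736}{218916329} \approx 4.1853$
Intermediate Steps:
$x = -10260$ ($x = 12 \left(-855\right) = -10260$)
$\frac{44846}{l{\left(107 \right)}} + \frac{x}{O} = \frac{44846}{107^{2}} - \frac{10260}{-38242} = \frac{44846}{11449} - - \frac{5130}{19121} = 44846 \cdot \frac{1}{11449} + \frac{5130}{19121} = \frac{44846}{11449} + \frac{5130}{19121} = \frac{916233736}{218916329}$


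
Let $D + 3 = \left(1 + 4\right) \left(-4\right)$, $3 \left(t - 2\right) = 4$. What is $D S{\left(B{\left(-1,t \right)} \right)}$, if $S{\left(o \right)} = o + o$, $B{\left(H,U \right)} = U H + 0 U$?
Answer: $\frac{460}{3} \approx 153.33$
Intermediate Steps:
$t = \frac{10}{3}$ ($t = 2 + \frac{1}{3} \cdot 4 = 2 + \frac{4}{3} = \frac{10}{3} \approx 3.3333$)
$B{\left(H,U \right)} = H U$ ($B{\left(H,U \right)} = H U + 0 = H U$)
$D = -23$ ($D = -3 + \left(1 + 4\right) \left(-4\right) = -3 + 5 \left(-4\right) = -3 - 20 = -23$)
$S{\left(o \right)} = 2 o$
$D S{\left(B{\left(-1,t \right)} \right)} = - 23 \cdot 2 \left(\left(-1\right) \frac{10}{3}\right) = - 23 \cdot 2 \left(- \frac{10}{3}\right) = \left(-23\right) \left(- \frac{20}{3}\right) = \frac{460}{3}$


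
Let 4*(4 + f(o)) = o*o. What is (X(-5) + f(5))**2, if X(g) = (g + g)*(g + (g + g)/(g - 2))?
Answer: 1129969/784 ≈ 1441.3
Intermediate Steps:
f(o) = -4 + o**2/4 (f(o) = -4 + (o*o)/4 = -4 + o**2/4)
X(g) = 2*g*(g + 2*g/(-2 + g)) (X(g) = (2*g)*(g + (2*g)/(-2 + g)) = (2*g)*(g + 2*g/(-2 + g)) = 2*g*(g + 2*g/(-2 + g)))
(X(-5) + f(5))**2 = (2*(-5)**3/(-2 - 5) + (-4 + (1/4)*5**2))**2 = (2*(-125)/(-7) + (-4 + (1/4)*25))**2 = (2*(-125)*(-1/7) + (-4 + 25/4))**2 = (250/7 + 9/4)**2 = (1063/28)**2 = 1129969/784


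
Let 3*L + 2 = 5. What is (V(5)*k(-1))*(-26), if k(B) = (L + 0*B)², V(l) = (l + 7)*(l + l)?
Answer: -3120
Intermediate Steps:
V(l) = 2*l*(7 + l) (V(l) = (7 + l)*(2*l) = 2*l*(7 + l))
L = 1 (L = -⅔ + (⅓)*5 = -⅔ + 5/3 = 1)
k(B) = 1 (k(B) = (1 + 0*B)² = (1 + 0)² = 1² = 1)
(V(5)*k(-1))*(-26) = ((2*5*(7 + 5))*1)*(-26) = ((2*5*12)*1)*(-26) = (120*1)*(-26) = 120*(-26) = -3120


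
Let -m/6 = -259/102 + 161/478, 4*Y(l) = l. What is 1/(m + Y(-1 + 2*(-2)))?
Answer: 16252/194445 ≈ 0.083581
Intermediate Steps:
Y(l) = l/4
m = 53690/4063 (m = -6*(-259/102 + 161/478) = -6*(-26845/12189) = 53690/4063 ≈ 13.214)
1/(m + Y(-1 + 2*(-2))) = 1/(53690/4063 + (-1 + 2*(-2))/4) = 1/(53690/4063 + (-1 - 4)/4) = 1/(53690/4063 + (1/4)*(-5)) = 1/(53690/4063 - 5/4) = 1/(194445/16252) = 16252/194445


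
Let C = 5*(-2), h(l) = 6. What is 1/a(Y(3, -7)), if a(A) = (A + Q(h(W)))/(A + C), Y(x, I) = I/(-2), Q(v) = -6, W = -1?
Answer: 13/5 ≈ 2.6000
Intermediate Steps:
C = -10
Y(x, I) = -I/2 (Y(x, I) = I*(-½) = -I/2)
a(A) = (-6 + A)/(-10 + A) (a(A) = (A - 6)/(A - 10) = (-6 + A)/(-10 + A))
1/a(Y(3, -7)) = 1/((-6 - ½*(-7))/(-10 - ½*(-7))) = 1/((-6 + 7/2)/(-10 + 7/2)) = 1/(-5/2/(-13/2)) = 1/(-2/13*(-5/2)) = 1/(5/13) = 13/5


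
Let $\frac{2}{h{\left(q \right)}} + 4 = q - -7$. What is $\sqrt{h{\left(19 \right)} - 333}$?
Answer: $\frac{i \sqrt{40282}}{11} \approx 18.246 i$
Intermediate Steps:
$h{\left(q \right)} = \frac{2}{3 + q}$ ($h{\left(q \right)} = \frac{2}{-4 + \left(q - -7\right)} = \frac{2}{-4 + \left(q + 7\right)} = \frac{2}{-4 + \left(7 + q\right)} = \frac{2}{3 + q}$)
$\sqrt{h{\left(19 \right)} - 333} = \sqrt{\frac{2}{3 + 19} - 333} = \sqrt{\frac{2}{22} - 333} = \sqrt{2 \cdot \frac{1}{22} - 333} = \sqrt{\frac{1}{11} - 333} = \sqrt{- \frac{3662}{11}} = \frac{i \sqrt{40282}}{11}$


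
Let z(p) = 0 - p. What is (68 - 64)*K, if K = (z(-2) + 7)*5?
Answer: 180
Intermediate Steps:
z(p) = -p
K = 45 (K = (-1*(-2) + 7)*5 = (2 + 7)*5 = 9*5 = 45)
(68 - 64)*K = (68 - 64)*45 = 4*45 = 180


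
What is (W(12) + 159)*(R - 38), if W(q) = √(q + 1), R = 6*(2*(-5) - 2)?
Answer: -17490 - 110*√13 ≈ -17887.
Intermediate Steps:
R = -72 (R = 6*(-10 - 2) = 6*(-12) = -72)
W(q) = √(1 + q)
(W(12) + 159)*(R - 38) = (√(1 + 12) + 159)*(-72 - 38) = (√13 + 159)*(-110) = (159 + √13)*(-110) = -17490 - 110*√13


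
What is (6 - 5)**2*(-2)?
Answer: -2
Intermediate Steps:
(6 - 5)**2*(-2) = 1**2*(-2) = 1*(-2) = -2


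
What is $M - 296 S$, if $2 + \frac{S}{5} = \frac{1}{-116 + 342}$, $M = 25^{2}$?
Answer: $\frac{404365}{113} \approx 3578.5$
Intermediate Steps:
$M = 625$
$S = - \frac{2255}{226}$ ($S = -10 + \frac{5}{-116 + 342} = -10 + \frac{5}{226} = - \frac{2255}{226} \approx -9.9779$)
$M - 296 S = 625 - - \frac{333740}{113} = 625 + \frac{333740}{113} = \frac{404365}{113}$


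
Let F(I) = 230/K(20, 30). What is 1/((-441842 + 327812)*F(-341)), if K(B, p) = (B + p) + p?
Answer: -4/1311345 ≈ -3.0503e-6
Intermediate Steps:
K(B, p) = B + 2*p
F(I) = 23/8 (F(I) = 230/(20 + 2*30) = 230/(20 + 60) = 230/80 = 230*(1/80) = 23/8)
1/((-441842 + 327812)*F(-341)) = 1/((-441842 + 327812)*(23/8)) = (8/23)/(-114030) = -1/114030*8/23 = -4/1311345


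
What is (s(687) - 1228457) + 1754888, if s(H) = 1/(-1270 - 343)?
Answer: 849133202/1613 ≈ 5.2643e+5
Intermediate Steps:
s(H) = -1/1613 (s(H) = 1/(-1613) = -1/1613)
(s(687) - 1228457) + 1754888 = (-1/1613 - 1228457) + 1754888 = -1981501142/1613 + 1754888 = 849133202/1613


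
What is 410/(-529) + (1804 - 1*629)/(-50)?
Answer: -25683/1058 ≈ -24.275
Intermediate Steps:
410/(-529) + (1804 - 1*629)/(-50) = 410*(-1/529) + (1804 - 629)*(-1/50) = -410/529 + 1175*(-1/50) = -410/529 - 47/2 = -25683/1058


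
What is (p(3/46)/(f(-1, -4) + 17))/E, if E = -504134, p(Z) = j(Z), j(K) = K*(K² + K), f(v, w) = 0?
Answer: -441/834196579408 ≈ -5.2865e-10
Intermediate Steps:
j(K) = K*(K + K²)
p(Z) = Z²*(1 + Z)
(p(3/46)/(f(-1, -4) + 17))/E = (((3/46)²*(1 + 3/46))/(0 + 17))/(-504134) = (((3*(1/46))²*(1 + 3*(1/46)))/17)*(-1/504134) = (((3/46)²*(1 + 3/46))/17)*(-1/504134) = (((9/2116)*(49/46))/17)*(-1/504134) = ((1/17)*(441/97336))*(-1/504134) = (441/1654712)*(-1/504134) = -441/834196579408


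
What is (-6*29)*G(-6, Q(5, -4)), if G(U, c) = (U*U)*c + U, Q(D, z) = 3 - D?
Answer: 13572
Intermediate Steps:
G(U, c) = U + c*U**2 (G(U, c) = U**2*c + U = c*U**2 + U = U + c*U**2)
(-6*29)*G(-6, Q(5, -4)) = (-6*29)*(-6*(1 - 6*(3 - 1*5))) = -(-1044)*(1 - 6*(3 - 5)) = -(-1044)*(1 - 6*(-2)) = -(-1044)*(1 + 12) = -(-1044)*13 = -174*(-78) = 13572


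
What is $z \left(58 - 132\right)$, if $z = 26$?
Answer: $-1924$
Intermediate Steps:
$z \left(58 - 132\right) = 26 \left(58 - 132\right) = 26 \left(-74\right) = -1924$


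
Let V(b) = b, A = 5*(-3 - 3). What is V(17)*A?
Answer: -510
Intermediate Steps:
A = -30 (A = 5*(-6) = -30)
V(17)*A = 17*(-30) = -510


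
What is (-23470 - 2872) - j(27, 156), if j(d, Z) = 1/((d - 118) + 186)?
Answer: -2502491/95 ≈ -26342.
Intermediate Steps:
j(d, Z) = 1/(68 + d) (j(d, Z) = 1/((-118 + d) + 186) = 1/(68 + d))
(-23470 - 2872) - j(27, 156) = (-23470 - 2872) - 1/(68 + 27) = -26342 - 1/95 = -2502491/95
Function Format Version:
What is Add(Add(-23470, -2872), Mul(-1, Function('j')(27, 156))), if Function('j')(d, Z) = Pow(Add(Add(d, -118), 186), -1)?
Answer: Rational(-2502491, 95) ≈ -26342.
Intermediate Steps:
Function('j')(d, Z) = Pow(Add(68, d), -1) (Function('j')(d, Z) = Pow(Add(Add(-118, d), 186), -1) = Pow(Add(68, d), -1))
Add(Add(-23470, -2872), Mul(-1, Function('j')(27, 156))) = Add(Add(-23470, -2872), Mul(-1, Pow(Add(68, 27), -1))) = Add(-26342, Mul(-1, Pow(95, -1))) = Add(-26342, Mul(-1, Rational(1, 95))) = Add(-26342, Rational(-1, 95)) = Rational(-2502491, 95)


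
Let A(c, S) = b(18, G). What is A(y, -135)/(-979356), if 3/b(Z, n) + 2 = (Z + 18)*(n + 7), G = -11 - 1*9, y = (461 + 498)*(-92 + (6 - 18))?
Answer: 1/153432440 ≈ 6.5175e-9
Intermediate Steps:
y = -99736 (y = 959*(-92 - 12) = 959*(-104) = -99736)
G = -20 (G = -11 - 9 = -20)
b(Z, n) = 3/(-2 + (7 + n)*(18 + Z)) (b(Z, n) = 3/(-2 + (Z + 18)*(n + 7)) = 3/(-2 + (18 + Z)*(7 + n)) = 3/(-2 + (7 + n)*(18 + Z)))
A(c, S) = -3/470 (A(c, S) = 3/(124 + 7*18 + 18*(-20) + 18*(-20)) = 3/(124 + 126 - 360 - 360) = 3/(-470) = 3*(-1/470) = -3/470)
A(y, -135)/(-979356) = -3/470/(-979356) = -3/470*(-1/979356) = 1/153432440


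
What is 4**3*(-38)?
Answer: -2432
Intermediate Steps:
4**3*(-38) = 64*(-38) = -2432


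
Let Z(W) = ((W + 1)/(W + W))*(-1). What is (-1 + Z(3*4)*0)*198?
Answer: -198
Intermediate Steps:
Z(W) = -(1 + W)/(2*W) (Z(W) = ((1 + W)/((2*W)))*(-1) = ((1 + W)*(1/(2*W)))*(-1) = ((1 + W)/(2*W))*(-1) = -(1 + W)/(2*W))
(-1 + Z(3*4)*0)*198 = (-1 + ((-1 - 3*4)/(2*((3*4))))*0)*198 = (-1 + ((½)*(-1 - 1*12)/12)*0)*198 = (-1 + ((½)*(1/12)*(-1 - 12))*0)*198 = (-1 + ((½)*(1/12)*(-13))*0)*198 = (-1 - 13/24*0)*198 = (-1 + 0)*198 = -1*198 = -198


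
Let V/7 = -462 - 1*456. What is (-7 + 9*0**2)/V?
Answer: 1/918 ≈ 0.0010893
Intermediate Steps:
V = -6426 (V = 7*(-462 - 1*456) = 7*(-462 - 456) = 7*(-918) = -6426)
(-7 + 9*0**2)/V = (-7 + 9*0**2)/(-6426) = (-7 + 9*0)*(-1/6426) = (-7 + 0)*(-1/6426) = -7*(-1/6426) = 1/918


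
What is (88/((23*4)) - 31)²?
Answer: 477481/529 ≈ 902.61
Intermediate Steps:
(88/((23*4)) - 31)² = (88/92 - 31)² = (88*(1/92) - 31)² = (22/23 - 31)² = (-691/23)² = 477481/529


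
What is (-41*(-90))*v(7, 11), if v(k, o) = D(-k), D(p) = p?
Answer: -25830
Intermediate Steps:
v(k, o) = -k
(-41*(-90))*v(7, 11) = (-41*(-90))*(-1*7) = 3690*(-7) = -25830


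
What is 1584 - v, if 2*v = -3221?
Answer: 6389/2 ≈ 3194.5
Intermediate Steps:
v = -3221/2 (v = (½)*(-3221) = -3221/2 ≈ -1610.5)
1584 - v = 1584 - 1*(-3221/2) = 1584 + 3221/2 = 6389/2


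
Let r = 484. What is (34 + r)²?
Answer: 268324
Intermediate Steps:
(34 + r)² = (34 + 484)² = 518² = 268324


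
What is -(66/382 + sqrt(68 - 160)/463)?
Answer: -33/191 - 2*I*sqrt(23)/463 ≈ -0.17277 - 0.020716*I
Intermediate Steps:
-(66/382 + sqrt(68 - 160)/463) = -(66*(1/382) + sqrt(-92)*(1/463)) = -(33/191 + (2*I*sqrt(23))*(1/463)) = -(33/191 + 2*I*sqrt(23)/463) = -33/191 - 2*I*sqrt(23)/463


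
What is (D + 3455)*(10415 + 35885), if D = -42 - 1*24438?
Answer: -973457500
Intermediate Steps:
D = -24480 (D = -42 - 24438 = -24480)
(D + 3455)*(10415 + 35885) = (-24480 + 3455)*(10415 + 35885) = -21025*46300 = -973457500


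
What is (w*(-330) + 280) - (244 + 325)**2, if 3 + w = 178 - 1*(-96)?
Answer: -412911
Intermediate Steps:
w = 271 (w = -3 + (178 - 1*(-96)) = -3 + (178 + 96) = -3 + 274 = 271)
(w*(-330) + 280) - (244 + 325)**2 = (271*(-330) + 280) - (244 + 325)**2 = (-89430 + 280) - 1*569**2 = -89150 - 1*323761 = -89150 - 323761 = -412911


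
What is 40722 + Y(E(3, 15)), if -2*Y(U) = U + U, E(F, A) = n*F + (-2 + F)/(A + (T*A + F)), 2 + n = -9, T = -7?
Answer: 3545686/87 ≈ 40755.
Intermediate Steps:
n = -11 (n = -2 - 9 = -11)
E(F, A) = -11*F + (-2 + F)/(F - 6*A) (E(F, A) = -11*F + (-2 + F)/(A + (-7*A + F)) = -11*F + (-2 + F)/(A + (F - 7*A)) = -11*F + (-2 + F)/(F - 6*A))
Y(U) = -U (Y(U) = -(U + U)/2 = -U)
40722 + Y(E(3, 15)) = 40722 - (-2 + 3 - 11*3**2 + 66*15*3)/(3 - 6*15) = 40722 - (-2 + 3 - 11*9 + 2970)/(3 - 90) = 40722 - (-2 + 3 - 99 + 2970)/(-87) = 40722 - (-1)*2872/87 = 40722 - 1*(-2872/87) = 40722 + 2872/87 = 3545686/87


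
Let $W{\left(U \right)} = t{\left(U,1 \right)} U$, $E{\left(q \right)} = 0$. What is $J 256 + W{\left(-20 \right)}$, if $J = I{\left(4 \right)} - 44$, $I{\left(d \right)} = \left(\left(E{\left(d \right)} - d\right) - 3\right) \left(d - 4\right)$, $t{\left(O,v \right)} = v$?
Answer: $-11284$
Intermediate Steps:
$I{\left(d \right)} = \left(-4 + d\right) \left(-3 - d\right)$ ($I{\left(d \right)} = \left(\left(0 - d\right) - 3\right) \left(d - 4\right) = \left(- d - 3\right) \left(-4 + d\right) = \left(-3 - d\right) \left(-4 + d\right) = \left(-4 + d\right) \left(-3 - d\right)$)
$W{\left(U \right)} = U$ ($W{\left(U \right)} = 1 U = U$)
$J = -44$ ($J = \left(12 + 4 - 4^{2}\right) - 44 = \left(12 + 4 - 16\right) - 44 = 0 - 44 = -44$)
$J 256 + W{\left(-20 \right)} = \left(-44\right) 256 - 20 = -11264 - 20 = -11284$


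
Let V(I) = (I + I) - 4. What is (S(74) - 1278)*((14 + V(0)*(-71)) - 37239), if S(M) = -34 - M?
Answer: 51200226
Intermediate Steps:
V(I) = -4 + 2*I (V(I) = 2*I - 4 = -4 + 2*I)
(S(74) - 1278)*((14 + V(0)*(-71)) - 37239) = ((-34 - 1*74) - 1278)*((14 + (-4 + 2*0)*(-71)) - 37239) = ((-34 - 74) - 1278)*((14 + (-4 + 0)*(-71)) - 37239) = (-108 - 1278)*((14 - 4*(-71)) - 37239) = -1386*((14 + 284) - 37239) = -1386*(298 - 37239) = -1386*(-36941) = 51200226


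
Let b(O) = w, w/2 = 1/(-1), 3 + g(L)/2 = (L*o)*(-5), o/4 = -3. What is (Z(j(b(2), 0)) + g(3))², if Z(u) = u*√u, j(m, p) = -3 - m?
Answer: (354 - I)² ≈ 1.2532e+5 - 708.0*I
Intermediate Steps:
o = -12 (o = 4*(-3) = -12)
g(L) = -6 + 120*L (g(L) = -6 + 2*((L*(-12))*(-5)) = -6 + 2*(-12*L*(-5)) = -6 + 2*(60*L) = -6 + 120*L)
w = -2 (w = 2/(-1) = 2*(-1) = -2)
b(O) = -2
Z(u) = u^(3/2)
(Z(j(b(2), 0)) + g(3))² = ((-3 - 1*(-2))^(3/2) + (-6 + 120*3))² = ((-3 + 2)^(3/2) + (-6 + 360))² = ((-1)^(3/2) + 354)² = (-I + 354)² = (354 - I)²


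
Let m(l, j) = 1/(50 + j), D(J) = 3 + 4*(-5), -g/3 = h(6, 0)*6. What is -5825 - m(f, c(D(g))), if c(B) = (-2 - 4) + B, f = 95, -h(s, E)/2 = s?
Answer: -157276/27 ≈ -5825.0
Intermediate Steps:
h(s, E) = -2*s
g = 216 (g = -3*(-2*6)*6 = -(-36)*6 = -3*(-72) = 216)
D(J) = -17 (D(J) = 3 - 20 = -17)
c(B) = -6 + B
-5825 - m(f, c(D(g))) = -5825 - 1/(50 + (-6 - 17)) = -5825 - 1/(50 - 23) = -5825 - 1/27 = -157276/27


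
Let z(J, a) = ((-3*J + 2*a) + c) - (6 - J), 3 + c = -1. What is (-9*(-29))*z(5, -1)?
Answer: -5742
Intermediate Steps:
c = -4 (c = -3 - 1 = -4)
z(J, a) = -10 - 2*J + 2*a (z(J, a) = ((-3*J + 2*a) - 4) - (6 - J) = (-4 - 3*J + 2*a) + (-6 + J) = -10 - 2*J + 2*a)
(-9*(-29))*z(5, -1) = (-9*(-29))*(-10 - 2*5 + 2*(-1)) = 261*(-10 - 10 - 2) = 261*(-22) = -5742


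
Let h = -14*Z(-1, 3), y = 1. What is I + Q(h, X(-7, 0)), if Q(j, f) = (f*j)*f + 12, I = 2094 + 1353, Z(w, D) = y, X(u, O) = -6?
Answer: 2955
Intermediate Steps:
Z(w, D) = 1
I = 3447
h = -14 (h = -14*1 = -14)
Q(j, f) = 12 + j*f² (Q(j, f) = j*f² + 12 = 12 + j*f²)
I + Q(h, X(-7, 0)) = 3447 + (12 - 14*(-6)²) = 3447 + (12 - 14*36) = 3447 + (12 - 504) = 3447 - 492 = 2955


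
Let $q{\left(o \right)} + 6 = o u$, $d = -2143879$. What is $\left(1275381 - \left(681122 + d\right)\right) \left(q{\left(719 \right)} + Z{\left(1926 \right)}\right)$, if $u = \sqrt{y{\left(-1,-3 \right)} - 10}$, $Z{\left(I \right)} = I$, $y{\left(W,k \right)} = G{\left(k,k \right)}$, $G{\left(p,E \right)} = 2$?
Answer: $5257224960 + 3937442444 i \sqrt{2} \approx 5.2572 \cdot 10^{9} + 5.5684 \cdot 10^{9} i$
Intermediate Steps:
$y{\left(W,k \right)} = 2$
$u = 2 i \sqrt{2}$ ($u = \sqrt{2 - 10} = \sqrt{-8} = 2 i \sqrt{2} \approx 2.8284 i$)
$q{\left(o \right)} = -6 + 2 i o \sqrt{2}$ ($q{\left(o \right)} = -6 + o 2 i \sqrt{2} = -6 + 2 i o \sqrt{2}$)
$\left(1275381 - \left(681122 + d\right)\right) \left(q{\left(719 \right)} + Z{\left(1926 \right)}\right) = \left(1275381 - -1462757\right) \left(\left(-6 + 2 i 719 \sqrt{2}\right) + 1926\right) = \left(1275381 + \left(-681122 + 2143879\right)\right) \left(\left(-6 + 1438 i \sqrt{2}\right) + 1926\right) = \left(1275381 + 1462757\right) \left(1920 + 1438 i \sqrt{2}\right) = 2738138 \left(1920 + 1438 i \sqrt{2}\right) = 5257224960 + 3937442444 i \sqrt{2}$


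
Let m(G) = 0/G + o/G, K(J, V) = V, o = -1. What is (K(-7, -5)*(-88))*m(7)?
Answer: -440/7 ≈ -62.857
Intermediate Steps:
m(G) = -1/G (m(G) = 0/G - 1/G = 0 - 1/G = -1/G)
(K(-7, -5)*(-88))*m(7) = (-5*(-88))*(-1/7) = 440*(-1*1/7) = 440*(-1/7) = -440/7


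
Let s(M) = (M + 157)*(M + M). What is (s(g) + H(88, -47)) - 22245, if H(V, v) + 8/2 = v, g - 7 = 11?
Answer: -15996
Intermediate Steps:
g = 18 (g = 7 + 11 = 18)
H(V, v) = -4 + v
s(M) = 2*M*(157 + M) (s(M) = (157 + M)*(2*M) = 2*M*(157 + M))
(s(g) + H(88, -47)) - 22245 = (2*18*(157 + 18) + (-4 - 47)) - 22245 = (2*18*175 - 51) - 22245 = (6300 - 51) - 22245 = 6249 - 22245 = -15996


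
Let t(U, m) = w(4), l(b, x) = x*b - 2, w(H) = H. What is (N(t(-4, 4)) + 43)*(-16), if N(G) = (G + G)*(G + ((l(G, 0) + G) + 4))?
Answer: -1968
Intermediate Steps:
l(b, x) = -2 + b*x (l(b, x) = b*x - 2 = -2 + b*x)
t(U, m) = 4
N(G) = 2*G*(2 + 2*G) (N(G) = (G + G)*(G + (((-2 + G*0) + G) + 4)) = (2*G)*(G + (((-2 + 0) + G) + 4)) = (2*G)*(G + ((-2 + G) + 4)) = (2*G)*(G + (2 + G)) = (2*G)*(2 + 2*G) = 2*G*(2 + 2*G))
(N(t(-4, 4)) + 43)*(-16) = (4*4*(1 + 4) + 43)*(-16) = (4*4*5 + 43)*(-16) = (80 + 43)*(-16) = 123*(-16) = -1968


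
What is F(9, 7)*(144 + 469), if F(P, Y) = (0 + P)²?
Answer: 49653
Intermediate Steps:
F(P, Y) = P²
F(9, 7)*(144 + 469) = 9²*(144 + 469) = 81*613 = 49653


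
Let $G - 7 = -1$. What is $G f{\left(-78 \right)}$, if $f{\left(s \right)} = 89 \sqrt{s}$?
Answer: $534 i \sqrt{78} \approx 4716.2 i$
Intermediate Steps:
$G = 6$ ($G = 7 - 1 = 6$)
$G f{\left(-78 \right)} = 6 \cdot 89 \sqrt{-78} = 6 \cdot 89 i \sqrt{78} = 534 i \sqrt{78}$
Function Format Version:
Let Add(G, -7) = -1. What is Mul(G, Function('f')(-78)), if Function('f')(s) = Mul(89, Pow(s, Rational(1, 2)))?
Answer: Mul(534, I, Pow(78, Rational(1, 2))) ≈ Mul(4716.2, I)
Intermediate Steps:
G = 6 (G = Add(7, -1) = 6)
Mul(G, Function('f')(-78)) = Mul(6, Mul(89, Pow(-78, Rational(1, 2)))) = Mul(6, Mul(89, Mul(I, Pow(78, Rational(1, 2))))) = Mul(6, Mul(89, I, Pow(78, Rational(1, 2)))) = Mul(534, I, Pow(78, Rational(1, 2)))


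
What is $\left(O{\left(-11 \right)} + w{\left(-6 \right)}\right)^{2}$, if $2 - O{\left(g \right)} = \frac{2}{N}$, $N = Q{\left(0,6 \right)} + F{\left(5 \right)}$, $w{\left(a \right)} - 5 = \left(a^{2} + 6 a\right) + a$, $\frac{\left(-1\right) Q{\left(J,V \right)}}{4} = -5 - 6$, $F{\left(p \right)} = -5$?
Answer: $\frac{1369}{1521} \approx 0.90007$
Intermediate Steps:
$Q{\left(J,V \right)} = 44$ ($Q{\left(J,V \right)} = - 4 \left(-5 - 6\right) = \left(-4\right) \left(-11\right) = 44$)
$w{\left(a \right)} = 5 + a^{2} + 7 a$ ($w{\left(a \right)} = 5 + \left(\left(a^{2} + 6 a\right) + a\right) = 5 + \left(a^{2} + 7 a\right) = 5 + a^{2} + 7 a$)
$N = 39$ ($N = 44 - 5 = 39$)
$O{\left(g \right)} = \frac{76}{39}$ ($O{\left(g \right)} = 2 - \frac{2}{39} = \frac{76}{39}$)
$\left(O{\left(-11 \right)} + w{\left(-6 \right)}\right)^{2} = \left(\frac{76}{39} + \left(5 + \left(-6\right)^{2} + 7 \left(-6\right)\right)\right)^{2} = \left(\frac{76}{39} + \left(5 + 36 - 42\right)\right)^{2} = \left(\frac{76}{39} - 1\right)^{2} = \left(\frac{37}{39}\right)^{2} = \frac{1369}{1521}$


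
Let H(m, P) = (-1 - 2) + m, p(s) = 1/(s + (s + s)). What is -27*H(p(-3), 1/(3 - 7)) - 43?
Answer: 41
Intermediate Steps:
p(s) = 1/(3*s) (p(s) = 1/(s + 2*s) = 1/(3*s))
H(m, P) = -3 + m
-27*H(p(-3), 1/(3 - 7)) - 43 = -27*(-3 + (⅓)/(-3)) - 43 = -27*(-3 + (⅓)*(-⅓)) - 43 = -27*(-3 - ⅑) - 43 = -27*(-28/9) - 43 = 84 - 43 = 41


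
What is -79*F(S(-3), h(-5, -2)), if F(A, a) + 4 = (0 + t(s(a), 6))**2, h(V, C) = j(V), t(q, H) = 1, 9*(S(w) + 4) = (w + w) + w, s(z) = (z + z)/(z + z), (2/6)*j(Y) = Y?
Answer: 237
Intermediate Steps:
j(Y) = 3*Y
s(z) = 1 (s(z) = (2*z)/((2*z)) = (2*z)*(1/(2*z)) = 1)
S(w) = -4 + w/3 (S(w) = -4 + ((w + w) + w)/9 = -4 + (2*w + w)/9 = -4 + (3*w)/9 = -4 + w/3)
h(V, C) = 3*V
F(A, a) = -3 (F(A, a) = -4 + (0 + 1)**2 = -4 + 1**2 = -4 + 1 = -3)
-79*F(S(-3), h(-5, -2)) = -79*(-3) = 237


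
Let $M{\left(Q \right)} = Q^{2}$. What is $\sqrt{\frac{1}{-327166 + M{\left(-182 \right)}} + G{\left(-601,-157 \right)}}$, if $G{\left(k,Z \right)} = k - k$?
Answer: $\frac{i \sqrt{294042}}{294042} \approx 0.0018441 i$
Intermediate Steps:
$G{\left(k,Z \right)} = 0$
$\sqrt{\frac{1}{-327166 + M{\left(-182 \right)}} + G{\left(-601,-157 \right)}} = \sqrt{\frac{1}{-327166 + \left(-182\right)^{2}} + 0} = \sqrt{\frac{1}{-327166 + 33124} + 0} = \sqrt{\frac{1}{-294042} + 0} = \sqrt{- \frac{1}{294042} + 0} = \sqrt{- \frac{1}{294042}} = \frac{i \sqrt{294042}}{294042}$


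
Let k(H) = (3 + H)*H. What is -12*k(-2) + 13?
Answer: 37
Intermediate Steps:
k(H) = H*(3 + H)
-12*k(-2) + 13 = -(-24)*(3 - 2) + 13 = -(-24) + 13 = -12*(-2) + 13 = 24 + 13 = 37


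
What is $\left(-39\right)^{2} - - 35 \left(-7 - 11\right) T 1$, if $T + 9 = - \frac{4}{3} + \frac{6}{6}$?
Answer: $7401$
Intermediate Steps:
$T = - \frac{28}{3}$ ($T = -9 + \left(- \frac{4}{3} + \frac{6}{6}\right) = -9 + \left(\left(-4\right) \frac{1}{3} + 6 \cdot \frac{1}{6}\right) = -9 + \left(- \frac{4}{3} + 1\right) = -9 - \frac{1}{3} = - \frac{28}{3} \approx -9.3333$)
$\left(-39\right)^{2} - - 35 \left(-7 - 11\right) T 1 = \left(-39\right)^{2} - - 35 \left(-7 - 11\right) \left(\left(- \frac{28}{3}\right) 1\right) = 1521 - \left(-35\right) \left(-18\right) \left(- \frac{28}{3}\right) = 1521 - 630 \left(- \frac{28}{3}\right) = 1521 - -5880 = 1521 + 5880 = 7401$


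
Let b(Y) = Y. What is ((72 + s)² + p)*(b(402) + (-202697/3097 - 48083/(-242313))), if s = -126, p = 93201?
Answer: 8096608562398468/250147787 ≈ 3.2367e+7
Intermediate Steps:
((72 + s)² + p)*(b(402) + (-202697/3097 - 48083/(-242313))) = ((72 - 126)² + 93201)*(402 + (-202697/3097 - 48083/(-242313))) = ((-54)² + 93201)*(402 + (-202697*1/3097 - 48083*(-1/242313))) = (2916 + 93201)*(402 + (-202697/3097 + 48083/242313)) = 96117*(402 - 48967205110/750443361) = 96117*(252711026012/750443361) = 8096608562398468/250147787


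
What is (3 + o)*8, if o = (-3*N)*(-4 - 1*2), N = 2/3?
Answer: 120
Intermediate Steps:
N = ⅔ (N = 2*(⅓) = ⅔ ≈ 0.66667)
o = 12 (o = (-3*⅔)*(-4 - 1*2) = -2*(-4 - 2) = -2*(-6) = 12)
(3 + o)*8 = (3 + 12)*8 = 15*8 = 120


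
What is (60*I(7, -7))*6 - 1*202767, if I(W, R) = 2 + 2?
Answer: -201327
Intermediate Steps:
I(W, R) = 4
(60*I(7, -7))*6 - 1*202767 = (60*4)*6 - 1*202767 = 240*6 - 202767 = 1440 - 202767 = -201327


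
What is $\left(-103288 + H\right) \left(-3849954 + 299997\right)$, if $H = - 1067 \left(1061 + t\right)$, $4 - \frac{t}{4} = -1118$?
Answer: $21385193014947$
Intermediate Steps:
$t = 4488$ ($t = 16 - -4472 = 16 + 4472 = 4488$)
$H = -5920783$ ($H = - 1067 \left(1061 + 4488\right) = \left(-1067\right) 5549 = -5920783$)
$\left(-103288 + H\right) \left(-3849954 + 299997\right) = \left(-103288 - 5920783\right) \left(-3849954 + 299997\right) = \left(-6024071\right) \left(-3549957\right) = 21385193014947$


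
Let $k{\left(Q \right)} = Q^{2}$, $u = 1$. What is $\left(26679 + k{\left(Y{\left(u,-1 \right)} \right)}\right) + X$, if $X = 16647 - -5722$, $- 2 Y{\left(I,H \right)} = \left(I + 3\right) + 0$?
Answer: $49052$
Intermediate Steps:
$Y{\left(I,H \right)} = - \frac{3}{2} - \frac{I}{2}$ ($Y{\left(I,H \right)} = - \frac{\left(I + 3\right) + 0}{2} = - \frac{\left(3 + I\right) + 0}{2} = - \frac{3 + I}{2} = - \frac{3}{2} - \frac{I}{2}$)
$X = 22369$ ($X = 16647 + 5722 = 22369$)
$\left(26679 + k{\left(Y{\left(u,-1 \right)} \right)}\right) + X = \left(26679 + \left(- \frac{3}{2} - \frac{1}{2}\right)^{2}\right) + 22369 = \left(26679 + \left(-2\right)^{2}\right) + 22369 = \left(26679 + 4\right) + 22369 = 26683 + 22369 = 49052$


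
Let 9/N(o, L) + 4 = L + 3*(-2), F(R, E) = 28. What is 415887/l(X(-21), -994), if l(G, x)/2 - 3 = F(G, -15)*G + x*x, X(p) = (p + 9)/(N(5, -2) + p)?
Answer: 4020241/19102386 ≈ 0.21046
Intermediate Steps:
N(o, L) = 9/(-10 + L) (N(o, L) = 9/(-4 + (L + 3*(-2))) = 9/(-4 + (L - 6)) = 9/(-4 + (-6 + L)) = 9/(-10 + L))
X(p) = (9 + p)/(-3/4 + p) (X(p) = (p + 9)/(9/(-10 - 2) + p) = (9 + p)/(9/(-12) + p) = (9 + p)/(9*(-1/12) + p) = (9 + p)/(-3/4 + p))
l(G, x) = 6 + 2*x**2 + 56*G (l(G, x) = 6 + 2*(28*G + x*x) = 6 + 2*(28*G + x**2) = 6 + 2*(x**2 + 28*G) = 6 + (2*x**2 + 56*G) = 6 + 2*x**2 + 56*G)
415887/l(X(-21), -994) = 415887/(6 + 2*(-994)**2 + 56*(4*(9 - 21)/(-3 + 4*(-21)))) = 415887/(6 + 2*988036 + 56*(4*(-12)/(-3 - 84))) = 415887/(6 + 1976072 + 56*(4*(-12)/(-87))) = 415887/(6 + 1976072 + 56*(4*(-1/87)*(-12))) = 415887/(6 + 1976072 + 56*(16/29)) = 415887/(6 + 1976072 + 896/29) = 415887/(57307158/29) = 415887*(29/57307158) = 4020241/19102386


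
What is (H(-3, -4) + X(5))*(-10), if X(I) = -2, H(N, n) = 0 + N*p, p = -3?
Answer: -70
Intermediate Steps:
H(N, n) = -3*N (H(N, n) = 0 + N*(-3) = 0 - 3*N = -3*N)
(H(-3, -4) + X(5))*(-10) = (-3*(-3) - 2)*(-10) = (9 - 2)*(-10) = 7*(-10) = -70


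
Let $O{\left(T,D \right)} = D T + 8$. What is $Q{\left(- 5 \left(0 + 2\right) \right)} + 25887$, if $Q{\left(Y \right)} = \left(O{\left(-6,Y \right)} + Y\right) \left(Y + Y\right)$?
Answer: $24727$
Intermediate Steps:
$O{\left(T,D \right)} = 8 + D T$
$Q{\left(Y \right)} = 2 Y \left(8 - 5 Y\right)$ ($Q{\left(Y \right)} = \left(\left(8 + Y \left(-6\right)\right) + Y\right) \left(Y + Y\right) = \left(\left(8 - 6 Y\right) + Y\right) 2 Y = \left(8 - 5 Y\right) 2 Y = 2 Y \left(8 - 5 Y\right)$)
$Q{\left(- 5 \left(0 + 2\right) \right)} + 25887 = 2 \left(- 5 \left(0 + 2\right)\right) \left(8 - 5 \left(- 5 \left(0 + 2\right)\right)\right) + 25887 = 2 \left(\left(-5\right) 2\right) \left(8 - 5 \left(\left(-5\right) 2\right)\right) + 25887 = 2 \left(-10\right) \left(8 - -50\right) + 25887 = 2 \left(-10\right) \left(8 + 50\right) + 25887 = 2 \left(-10\right) 58 + 25887 = -1160 + 25887 = 24727$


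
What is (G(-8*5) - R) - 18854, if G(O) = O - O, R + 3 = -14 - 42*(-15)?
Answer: -19467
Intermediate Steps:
R = 613 (R = -3 + (-14 - 42*(-15)) = -3 + (-14 + 630) = -3 + 616 = 613)
G(O) = 0
(G(-8*5) - R) - 18854 = (0 - 1*613) - 18854 = (0 - 613) - 18854 = -613 - 18854 = -19467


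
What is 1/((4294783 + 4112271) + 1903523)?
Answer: 1/10310577 ≈ 9.6988e-8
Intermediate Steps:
1/((4294783 + 4112271) + 1903523) = 1/(8407054 + 1903523) = 1/10310577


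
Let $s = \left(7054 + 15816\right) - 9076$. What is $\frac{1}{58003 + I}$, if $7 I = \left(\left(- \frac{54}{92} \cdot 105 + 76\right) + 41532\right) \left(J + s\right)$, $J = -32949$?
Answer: $- \frac{46}{5227010807} \approx -8.8004 \cdot 10^{-9}$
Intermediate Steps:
$s = 13794$ ($s = 22870 - 9076 = 13794$)
$I = - \frac{5229678945}{46}$ ($I = \frac{\left(\left(- \frac{54}{92} \cdot 105 + 76\right) + 41532\right) \left(-32949 + 13794\right)}{7} = \frac{\left(\left(\left(-54\right) \frac{1}{92} \cdot 105 + 76\right) + 41532\right) \left(-19155\right)}{7} = \frac{\left(\left(\left(- \frac{27}{46}\right) 105 + 76\right) + 41532\right) \left(-19155\right)}{7} = \frac{\left(\left(- \frac{2835}{46} + 76\right) + 41532\right) \left(-19155\right)}{7} = \frac{\left(\frac{661}{46} + 41532\right) \left(-19155\right)}{7} = \frac{\frac{1911133}{46} \left(-19155\right)}{7} = \frac{1}{7} \left(- \frac{36607752615}{46}\right) = - \frac{5229678945}{46} \approx -1.1369 \cdot 10^{8}$)
$\frac{1}{58003 + I} = \frac{1}{58003 - \frac{5229678945}{46}} = \frac{1}{- \frac{5227010807}{46}} = - \frac{46}{5227010807}$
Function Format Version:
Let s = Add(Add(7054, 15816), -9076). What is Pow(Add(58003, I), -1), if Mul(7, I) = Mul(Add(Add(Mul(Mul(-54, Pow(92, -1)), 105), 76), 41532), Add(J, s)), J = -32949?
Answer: Rational(-46, 5227010807) ≈ -8.8004e-9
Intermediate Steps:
s = 13794 (s = Add(22870, -9076) = 13794)
I = Rational(-5229678945, 46) (I = Mul(Rational(1, 7), Mul(Add(Add(Mul(Mul(-54, Pow(92, -1)), 105), 76), 41532), Add(-32949, 13794))) = Mul(Rational(1, 7), Mul(Add(Add(Mul(Mul(-54, Rational(1, 92)), 105), 76), 41532), -19155)) = Mul(Rational(1, 7), Mul(Add(Add(Mul(Rational(-27, 46), 105), 76), 41532), -19155)) = Mul(Rational(1, 7), Mul(Add(Add(Rational(-2835, 46), 76), 41532), -19155)) = Mul(Rational(1, 7), Mul(Add(Rational(661, 46), 41532), -19155)) = Mul(Rational(1, 7), Mul(Rational(1911133, 46), -19155)) = Mul(Rational(1, 7), Rational(-36607752615, 46)) = Rational(-5229678945, 46) ≈ -1.1369e+8)
Pow(Add(58003, I), -1) = Pow(Add(58003, Rational(-5229678945, 46)), -1) = Pow(Rational(-5227010807, 46), -1) = Rational(-46, 5227010807)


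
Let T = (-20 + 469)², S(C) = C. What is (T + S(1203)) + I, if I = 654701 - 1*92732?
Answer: 764773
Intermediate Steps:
I = 561969 (I = 654701 - 92732 = 561969)
T = 201601 (T = 449² = 201601)
(T + S(1203)) + I = (201601 + 1203) + 561969 = 202804 + 561969 = 764773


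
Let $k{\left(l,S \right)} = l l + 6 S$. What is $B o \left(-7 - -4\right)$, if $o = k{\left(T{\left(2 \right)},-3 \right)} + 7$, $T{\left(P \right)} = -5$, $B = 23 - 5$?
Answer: $-756$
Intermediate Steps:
$B = 18$ ($B = 23 - 5 = 18$)
$k{\left(l,S \right)} = l^{2} + 6 S$
$o = 14$ ($o = \left(\left(-5\right)^{2} + 6 \left(-3\right)\right) + 7 = \left(25 - 18\right) + 7 = 7 + 7 = 14$)
$B o \left(-7 - -4\right) = 18 \cdot 14 \left(-7 - -4\right) = 252 \left(-7 + 4\right) = 252 \left(-3\right) = -756$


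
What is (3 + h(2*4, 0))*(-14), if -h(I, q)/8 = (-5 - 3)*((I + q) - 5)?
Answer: -2730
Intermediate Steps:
h(I, q) = -320 + 64*I + 64*q (h(I, q) = -8*(-5 - 3)*((I + q) - 5) = -(-64)*(-5 + I + q) = -8*(40 - 8*I - 8*q) = -320 + 64*I + 64*q)
(3 + h(2*4, 0))*(-14) = (3 + (-320 + 64*(2*4) + 64*0))*(-14) = (3 + (-320 + 64*8 + 0))*(-14) = (3 + (-320 + 512 + 0))*(-14) = (3 + 192)*(-14) = 195*(-14) = -2730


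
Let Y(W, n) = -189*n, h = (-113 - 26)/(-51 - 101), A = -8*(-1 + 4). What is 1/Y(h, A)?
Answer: 1/4536 ≈ 0.00022046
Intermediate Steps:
A = -24 (A = -8*3 = -24)
h = 139/152 (h = -139/(-152) = -139*(-1/152) = 139/152 ≈ 0.91447)
1/Y(h, A) = 1/(-189*(-24)) = 1/4536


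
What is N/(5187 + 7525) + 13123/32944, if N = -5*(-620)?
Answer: 33618247/52348016 ≈ 0.64221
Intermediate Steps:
N = 3100
N/(5187 + 7525) + 13123/32944 = 3100/(5187 + 7525) + 13123/32944 = 3100/12712 + 13123*(1/32944) = 3100*(1/12712) + 13123/32944 = 775/3178 + 13123/32944 = 33618247/52348016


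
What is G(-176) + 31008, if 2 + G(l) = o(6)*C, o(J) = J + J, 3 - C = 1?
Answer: 31030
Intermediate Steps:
C = 2 (C = 3 - 1*1 = 3 - 1 = 2)
o(J) = 2*J
G(l) = 22 (G(l) = -2 + (2*6)*2 = -2 + 12*2 = -2 + 24 = 22)
G(-176) + 31008 = 22 + 31008 = 31030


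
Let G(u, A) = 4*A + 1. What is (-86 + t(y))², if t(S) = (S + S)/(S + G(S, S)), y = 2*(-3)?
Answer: 6160324/841 ≈ 7325.0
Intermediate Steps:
G(u, A) = 1 + 4*A
y = -6
t(S) = 2*S/(1 + 5*S) (t(S) = (S + S)/(S + (1 + 4*S)) = (2*S)/(1 + 5*S) = 2*S/(1 + 5*S))
(-86 + t(y))² = (-86 + 2*(-6)/(1 + 5*(-6)))² = (-86 + 2*(-6)/(1 - 30))² = (-86 + 2*(-6)/(-29))² = (-86 + 2*(-6)*(-1/29))² = (-86 + 12/29)² = (-2482/29)² = 6160324/841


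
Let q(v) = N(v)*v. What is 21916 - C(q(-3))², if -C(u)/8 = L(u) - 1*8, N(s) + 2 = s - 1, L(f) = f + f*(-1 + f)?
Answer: -6368868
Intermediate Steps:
N(s) = -3 + s (N(s) = -2 + (s - 1) = -2 + (-1 + s) = -3 + s)
q(v) = v*(-3 + v) (q(v) = (-3 + v)*v = v*(-3 + v))
C(u) = 64 - 8*u² (C(u) = -8*(u² - 1*8) = -8*(u² - 8) = -8*(-8 + u²) = 64 - 8*u²)
21916 - C(q(-3))² = 21916 - (64 - 8*9*(-3 - 3)²)² = 21916 - (64 - 8*(-3*(-6))²)² = 21916 - (64 - 8*18²)² = 21916 - (64 - 8*324)² = 21916 - (64 - 2592)² = 21916 - 1*(-2528)² = 21916 - 1*6390784 = 21916 - 6390784 = -6368868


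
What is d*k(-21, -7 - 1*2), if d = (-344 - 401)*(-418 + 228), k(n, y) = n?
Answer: -2972550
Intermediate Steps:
d = 141550 (d = -745*(-190) = 141550)
d*k(-21, -7 - 1*2) = 141550*(-21) = -2972550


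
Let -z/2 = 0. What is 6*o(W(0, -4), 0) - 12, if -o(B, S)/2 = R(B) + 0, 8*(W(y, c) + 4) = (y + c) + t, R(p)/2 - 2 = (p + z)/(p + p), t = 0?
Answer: -72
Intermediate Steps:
z = 0 (z = -2*0 = 0)
R(p) = 5 (R(p) = 4 + 2*((p + 0)/(p + p)) = 4 + 2*(p/((2*p))) = 4 + 2*(p*(1/(2*p))) = 4 + 2*(½) = 4 + 1 = 5)
W(y, c) = -4 + c/8 + y/8 (W(y, c) = -4 + ((y + c) + 0)/8 = -4 + ((c + y) + 0)/8 = -4 + (c + y)/8 = -4 + (c/8 + y/8) = -4 + c/8 + y/8)
o(B, S) = -10 (o(B, S) = -2*(5 + 0) = -2*5 = -10)
6*o(W(0, -4), 0) - 12 = 6*(-10) - 12 = -60 - 12 = -72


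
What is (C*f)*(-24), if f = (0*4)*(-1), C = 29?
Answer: 0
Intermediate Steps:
f = 0 (f = 0*(-1) = 0)
(C*f)*(-24) = (29*0)*(-24) = 0*(-24) = 0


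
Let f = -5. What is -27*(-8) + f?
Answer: 211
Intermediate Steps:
-27*(-8) + f = -27*(-8) - 5 = 216 - 5 = 211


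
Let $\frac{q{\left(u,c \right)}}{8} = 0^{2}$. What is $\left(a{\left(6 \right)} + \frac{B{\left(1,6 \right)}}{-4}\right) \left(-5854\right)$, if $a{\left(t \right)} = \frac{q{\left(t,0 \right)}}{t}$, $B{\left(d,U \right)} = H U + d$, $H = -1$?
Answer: $- \frac{14635}{2} \approx -7317.5$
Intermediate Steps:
$q{\left(u,c \right)} = 0$ ($q{\left(u,c \right)} = 8 \cdot 0^{2} = 8 \cdot 0 = 0$)
$B{\left(d,U \right)} = d - U$ ($B{\left(d,U \right)} = - U + d = d - U$)
$a{\left(t \right)} = 0$ ($a{\left(t \right)} = \frac{0}{t} = 0$)
$\left(a{\left(6 \right)} + \frac{B{\left(1,6 \right)}}{-4}\right) \left(-5854\right) = \left(0 + \frac{1 - 6}{-4}\right) \left(-5854\right) = \left(0 + \left(1 - 6\right) \left(- \frac{1}{4}\right)\right) \left(-5854\right) = \left(0 - - \frac{5}{4}\right) \left(-5854\right) = \left(0 + \frac{5}{4}\right) \left(-5854\right) = \frac{5}{4} \left(-5854\right) = - \frac{14635}{2}$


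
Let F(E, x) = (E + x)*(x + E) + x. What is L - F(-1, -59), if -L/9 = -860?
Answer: 4199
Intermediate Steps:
L = 7740 (L = -9*(-860) = 7740)
F(E, x) = x + (E + x)**2 (F(E, x) = (E + x)*(E + x) + x = (E + x)**2 + x = x + (E + x)**2)
L - F(-1, -59) = 7740 - (-59 + (-1 - 59)**2) = 7740 - (-59 + (-60)**2) = 7740 - (-59 + 3600) = 7740 - 1*3541 = 7740 - 3541 = 4199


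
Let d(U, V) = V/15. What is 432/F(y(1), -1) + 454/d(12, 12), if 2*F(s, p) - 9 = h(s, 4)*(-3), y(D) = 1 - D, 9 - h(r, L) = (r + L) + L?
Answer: 1423/2 ≈ 711.50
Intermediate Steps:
h(r, L) = 9 - r - 2*L (h(r, L) = 9 - ((r + L) + L) = 9 - ((L + r) + L) = 9 - (r + 2*L) = 9 + (-r - 2*L) = 9 - r - 2*L)
d(U, V) = V/15 (d(U, V) = V*(1/15) = V/15)
F(s, p) = 3 + 3*s/2 (F(s, p) = 9/2 + ((9 - s - 2*4)*(-3))/2 = 9/2 + ((9 - s - 8)*(-3))/2 = 9/2 + ((1 - s)*(-3))/2 = 9/2 + (-3 + 3*s)/2 = 9/2 + (-3/2 + 3*s/2) = 3 + 3*s/2)
432/F(y(1), -1) + 454/d(12, 12) = 432/(3 + 3*(1 - 1*1)/2) + 454/(((1/15)*12)) = 432/(3 + 3*(1 - 1)/2) + 454/(4/5) = 432/(3 + (3/2)*0) + 454*(5/4) = 432/(3 + 0) + 1135/2 = 432/3 + 1135/2 = 432*(1/3) + 1135/2 = 144 + 1135/2 = 1423/2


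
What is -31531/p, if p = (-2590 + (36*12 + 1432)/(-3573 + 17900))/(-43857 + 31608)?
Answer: -5533420058613/37105066 ≈ -1.4913e+5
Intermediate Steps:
p = 37105066/175491423 (p = (-2590 + (432 + 1432)/14327)/(-12249) = (-2590 + 1864*(1/14327))*(-1/12249) = (-2590 + 1864/14327)*(-1/12249) = -37105066/14327*(-1/12249) = 37105066/175491423 ≈ 0.21144)
-31531/p = -31531/37105066/175491423 = -31531*175491423/37105066 = -5533420058613/37105066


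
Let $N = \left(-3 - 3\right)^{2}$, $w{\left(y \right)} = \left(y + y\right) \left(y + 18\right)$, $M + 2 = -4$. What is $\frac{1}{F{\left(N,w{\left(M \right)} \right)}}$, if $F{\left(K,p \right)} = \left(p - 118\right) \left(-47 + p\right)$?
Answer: $\frac{1}{50042} \approx 1.9983 \cdot 10^{-5}$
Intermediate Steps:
$M = -6$ ($M = -2 - 4 = -6$)
$w{\left(y \right)} = 2 y \left(18 + y\right)$
$N = 36$ ($N = \left(-6\right)^{2} = 36$)
$F{\left(K,p \right)} = \left(-118 + p\right) \left(-47 + p\right)$
$\frac{1}{F{\left(N,w{\left(M \right)} \right)}} = \frac{1}{5546 + \left(2 \left(-6\right) \left(18 - 6\right)\right)^{2} - 165 \cdot 2 \left(-6\right) \left(18 - 6\right)} = \frac{1}{5546 + \left(2 \left(-6\right) 12\right)^{2} - 165 \cdot 2 \left(-6\right) 12} = \frac{1}{5546 + \left(-144\right)^{2} - -23760} = \frac{1}{5546 + 20736 + 23760} = \frac{1}{50042}$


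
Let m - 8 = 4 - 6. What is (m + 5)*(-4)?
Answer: -44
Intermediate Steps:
m = 6 (m = 8 + (4 - 6) = 8 - 2 = 6)
(m + 5)*(-4) = (6 + 5)*(-4) = 11*(-4) = -44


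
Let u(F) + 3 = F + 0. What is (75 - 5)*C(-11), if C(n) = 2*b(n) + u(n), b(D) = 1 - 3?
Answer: -1260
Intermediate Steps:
u(F) = -3 + F (u(F) = -3 + (F + 0) = -3 + F)
b(D) = -2
C(n) = -7 + n (C(n) = 2*(-2) + (-3 + n) = -4 + (-3 + n) = -7 + n)
(75 - 5)*C(-11) = (75 - 5)*(-7 - 11) = 70*(-18) = -1260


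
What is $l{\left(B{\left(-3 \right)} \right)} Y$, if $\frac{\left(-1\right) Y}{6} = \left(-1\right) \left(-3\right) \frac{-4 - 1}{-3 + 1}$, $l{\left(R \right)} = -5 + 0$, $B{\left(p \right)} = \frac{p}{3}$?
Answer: $225$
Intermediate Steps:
$B{\left(p \right)} = \frac{p}{3}$ ($B{\left(p \right)} = p \frac{1}{3} = \frac{p}{3}$)
$l{\left(R \right)} = -5$
$Y = -45$ ($Y = - 6 \left(-1\right) \left(-3\right) \frac{-4 - 1}{-3 + 1} = - 6 \cdot 3 \left(- \frac{5}{-2}\right) = - 6 \cdot 3 \left(\left(-5\right) \left(- \frac{1}{2}\right)\right) = - 6 \cdot 3 \cdot \frac{5}{2} = \left(-6\right) \frac{15}{2} = -45$)
$l{\left(B{\left(-3 \right)} \right)} Y = \left(-5\right) \left(-45\right) = 225$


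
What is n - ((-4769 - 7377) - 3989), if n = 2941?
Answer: 19076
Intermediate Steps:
n - ((-4769 - 7377) - 3989) = 2941 - ((-4769 - 7377) - 3989) = 2941 - (-12146 - 3989) = 2941 - 1*(-16135) = 2941 + 16135 = 19076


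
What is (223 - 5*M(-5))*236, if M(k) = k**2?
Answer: 23128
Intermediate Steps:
(223 - 5*M(-5))*236 = (223 - 5*(-5)**2)*236 = (223 - 5*25)*236 = (223 - 125)*236 = 98*236 = 23128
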